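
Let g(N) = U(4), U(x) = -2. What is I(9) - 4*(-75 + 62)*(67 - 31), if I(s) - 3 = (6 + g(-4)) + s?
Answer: 1888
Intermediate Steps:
g(N) = -2
I(s) = 7 + s (I(s) = 3 + ((6 - 2) + s) = 3 + (4 + s) = 7 + s)
I(9) - 4*(-75 + 62)*(67 - 31) = (7 + 9) - 4*(-75 + 62)*(67 - 31) = 16 - (-52)*36 = 16 - 4*(-468) = 16 + 1872 = 1888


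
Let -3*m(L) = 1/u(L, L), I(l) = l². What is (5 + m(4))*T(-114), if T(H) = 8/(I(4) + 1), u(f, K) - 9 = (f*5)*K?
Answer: 10672/4539 ≈ 2.3512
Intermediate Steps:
u(f, K) = 9 + 5*K*f (u(f, K) = 9 + (f*5)*K = 9 + (5*f)*K = 9 + 5*K*f)
T(H) = 8/17 (T(H) = 8/(4² + 1) = 8/(16 + 1) = 8/17)
m(L) = -1/(3*(9 + 5*L²)) (m(L) = -1/(3*(9 + 5*L*L)) = -1/(3*(9 + 5*L²)))
(5 + m(4))*T(-114) = (5 - 1/(27 + 15*4²))*(8/17) = (5 - 1/(27 + 15*16))*(8/17) = (5 - 1/(27 + 240))*(8/17) = (5 - 1/267)*(8/17) = (1334/267)*(8/17) = 10672/4539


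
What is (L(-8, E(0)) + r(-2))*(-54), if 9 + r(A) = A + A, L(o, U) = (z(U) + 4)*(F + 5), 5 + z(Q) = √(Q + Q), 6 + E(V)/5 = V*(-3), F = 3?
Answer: 1134 - 864*I*√15 ≈ 1134.0 - 3346.3*I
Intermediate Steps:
E(V) = -30 - 15*V (E(V) = -30 + 5*(V*(-3)) = -30 + 5*(-3*V) = -30 - 15*V)
z(Q) = -5 + √2*√Q (z(Q) = -5 + √(Q + Q) = -5 + √(2*Q) = -5 + √2*√Q)
L(o, U) = -8 + 8*√2*√U (L(o, U) = ((-5 + √2*√U) + 4)*(3 + 5) = (-1 + √2*√U)*8 = -8 + 8*√2*√U)
r(A) = -9 + 2*A (r(A) = -9 + (A + A) = -9 + 2*A)
(L(-8, E(0)) + r(-2))*(-54) = ((-8 + 8*√2*√(-30 - 15*0)) + (-9 + 2*(-2)))*(-54) = ((-8 + 8*√2*√(-30 + 0)) + (-9 - 4))*(-54) = ((-8 + 8*√2*√(-30)) - 13)*(-54) = ((-8 + 8*√2*(I*√30)) - 13)*(-54) = ((-8 + 16*I*√15) - 13)*(-54) = (-21 + 16*I*√15)*(-54) = 1134 - 864*I*√15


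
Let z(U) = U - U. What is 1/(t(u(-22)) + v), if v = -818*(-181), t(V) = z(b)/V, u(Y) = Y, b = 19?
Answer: 1/148058 ≈ 6.7541e-6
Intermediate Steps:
z(U) = 0
t(V) = 0 (t(V) = 0/V = 0)
v = 148058
1/(t(u(-22)) + v) = 1/(0 + 148058) = 1/148058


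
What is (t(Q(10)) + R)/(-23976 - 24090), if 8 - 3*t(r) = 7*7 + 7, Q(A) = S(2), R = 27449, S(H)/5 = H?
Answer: -27433/48066 ≈ -0.57074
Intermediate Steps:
S(H) = 5*H
Q(A) = 10 (Q(A) = 5*2 = 10)
t(r) = -16 (t(r) = 8/3 - (7*7 + 7)/3 = 8/3 - (49 + 7)/3 = 8/3 - 1/3*56 = 8/3 - 56/3 = -16)
(t(Q(10)) + R)/(-23976 - 24090) = (-16 + 27449)/(-23976 - 24090) = 27433/(-48066) = 27433*(-1/48066) = -27433/48066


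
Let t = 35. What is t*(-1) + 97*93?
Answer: 8986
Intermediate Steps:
t*(-1) + 97*93 = 35*(-1) + 97*93 = -35 + 9021 = 8986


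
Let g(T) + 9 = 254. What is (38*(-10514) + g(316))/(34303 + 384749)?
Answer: -399287/419052 ≈ -0.95283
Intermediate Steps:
g(T) = 245 (g(T) = -9 + 254 = 245)
(38*(-10514) + g(316))/(34303 + 384749) = (38*(-10514) + 245)/(34303 + 384749) = (-399532 + 245)/419052 = -399287*1/419052 = -399287/419052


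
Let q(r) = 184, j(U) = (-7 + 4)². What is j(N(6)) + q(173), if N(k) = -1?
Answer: 193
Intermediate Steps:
j(U) = 9 (j(U) = (-3)² = 9)
j(N(6)) + q(173) = 9 + 184 = 193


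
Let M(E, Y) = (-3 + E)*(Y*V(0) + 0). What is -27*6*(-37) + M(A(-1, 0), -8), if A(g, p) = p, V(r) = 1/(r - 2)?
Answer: 5982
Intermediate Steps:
V(r) = 1/(-2 + r)
M(E, Y) = -Y*(-3 + E)/2 (M(E, Y) = (-3 + E)*(Y/(-2 + 0) + 0) = (-3 + E)*(Y/(-2) + 0) = (-3 + E)*(Y*(-½) + 0) = (-3 + E)*(-Y/2 + 0) = (-3 + E)*(-Y/2) = -Y*(-3 + E)/2)
-27*6*(-37) + M(A(-1, 0), -8) = -27*6*(-37) + (½)*(-8)*(3 - 1*0) = -162*(-37) + (½)*(-8)*(3 + 0) = 5994 + (½)*(-8)*3 = 5994 - 12 = 5982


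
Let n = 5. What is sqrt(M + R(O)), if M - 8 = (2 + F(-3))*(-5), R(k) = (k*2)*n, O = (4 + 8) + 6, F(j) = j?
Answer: sqrt(193) ≈ 13.892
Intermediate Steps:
O = 18 (O = 12 + 6 = 18)
R(k) = 10*k (R(k) = (k*2)*5 = (2*k)*5 = 10*k)
M = 13 (M = 8 + (2 - 3)*(-5) = 8 - 1*(-5) = 8 + 5 = 13)
sqrt(M + R(O)) = sqrt(13 + 10*18) = sqrt(13 + 180) = sqrt(193)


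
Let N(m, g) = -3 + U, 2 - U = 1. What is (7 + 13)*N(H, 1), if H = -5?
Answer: -40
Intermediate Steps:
U = 1 (U = 2 - 1*1 = 2 - 1 = 1)
N(m, g) = -2 (N(m, g) = -3 + 1 = -2)
(7 + 13)*N(H, 1) = (7 + 13)*(-2) = 20*(-2) = -40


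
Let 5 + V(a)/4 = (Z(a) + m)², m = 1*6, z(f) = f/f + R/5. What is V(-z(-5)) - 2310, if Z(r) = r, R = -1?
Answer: -55546/25 ≈ -2221.8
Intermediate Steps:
z(f) = ⅘ (z(f) = f/f - 1/5 = 1 - 1*⅕ = 1 - ⅕ = ⅘)
m = 6
V(a) = -20 + 4*(6 + a)² (V(a) = -20 + 4*(a + 6)² = -20 + 4*(6 + a)²)
V(-z(-5)) - 2310 = (-20 + 4*(6 - 1*⅘)²) - 2310 = (-20 + 4*(6 - ⅘)²) - 2310 = (-20 + 4*(26/5)²) - 2310 = (-20 + 4*(676/25)) - 2310 = (-20 + 2704/25) - 2310 = 2204/25 - 2310 = -55546/25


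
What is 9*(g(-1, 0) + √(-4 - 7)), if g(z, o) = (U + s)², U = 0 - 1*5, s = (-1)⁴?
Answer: 144 + 9*I*√11 ≈ 144.0 + 29.85*I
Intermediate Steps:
s = 1
U = -5 (U = 0 - 5 = -5)
g(z, o) = 16 (g(z, o) = (-5 + 1)² = (-4)² = 16)
9*(g(-1, 0) + √(-4 - 7)) = 9*(16 + √(-4 - 7)) = 9*(16 + √(-11)) = 9*(16 + I*√11) = 144 + 9*I*√11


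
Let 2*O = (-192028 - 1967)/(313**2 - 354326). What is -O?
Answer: -193995/512714 ≈ -0.37837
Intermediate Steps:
O = 193995/512714 (O = ((-192028 - 1967)/(313**2 - 354326))/2 = (-193995/(97969 - 354326))/2 = (-193995/(-256357))/2 = (-193995*(-1/256357))/2 = (1/2)*(193995/256357) = 193995/512714 ≈ 0.37837)
-O = -1*193995/512714 = -193995/512714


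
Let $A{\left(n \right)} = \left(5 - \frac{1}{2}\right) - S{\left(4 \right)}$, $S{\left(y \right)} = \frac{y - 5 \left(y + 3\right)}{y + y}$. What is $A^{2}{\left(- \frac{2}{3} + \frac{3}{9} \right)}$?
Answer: $\frac{4489}{64} \approx 70.141$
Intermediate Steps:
$S{\left(y \right)} = \frac{-15 - 4 y}{2 y}$ ($S{\left(y \right)} = \frac{y - 5 \left(3 + y\right)}{2 y} = \left(y - \left(15 + 5 y\right)\right) \frac{1}{2 y} = \left(-15 - 4 y\right) \frac{1}{2 y} = \frac{-15 - 4 y}{2 y}$)
$A{\left(n \right)} = \frac{67}{8}$ ($A{\left(n \right)} = \left(5 - \frac{1}{2}\right) - \left(-2 - \frac{15}{2 \cdot 4}\right) = \left(5 - \frac{1}{2}\right) - \left(-2 - \frac{15}{8}\right) = \frac{9}{2} - - \frac{31}{8} = \frac{9}{2} + \frac{31}{8} = \frac{67}{8}$)
$A^{2}{\left(- \frac{2}{3} + \frac{3}{9} \right)} = \left(\frac{67}{8}\right)^{2} = \frac{4489}{64}$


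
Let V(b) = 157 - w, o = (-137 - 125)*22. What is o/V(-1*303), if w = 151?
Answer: -2882/3 ≈ -960.67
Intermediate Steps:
o = -5764 (o = -262*22 = -5764)
V(b) = 6 (V(b) = 157 - 1*151 = 157 - 151 = 6)
o/V(-1*303) = -5764/6 = -5764*⅙ = -2882/3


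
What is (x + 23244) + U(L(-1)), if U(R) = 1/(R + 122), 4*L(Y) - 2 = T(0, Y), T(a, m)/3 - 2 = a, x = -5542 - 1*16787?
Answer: 113461/124 ≈ 915.01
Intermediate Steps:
x = -22329 (x = -5542 - 16787 = -22329)
T(a, m) = 6 + 3*a
L(Y) = 2 (L(Y) = ½ + (6 + 3*0)/4 = ½ + (6 + 0)/4 = ½ + (¼)*6 = ½ + 3/2 = 2)
U(R) = 1/(122 + R)
(x + 23244) + U(L(-1)) = (-22329 + 23244) + 1/(122 + 2) = 915 + 1/124 = 113461/124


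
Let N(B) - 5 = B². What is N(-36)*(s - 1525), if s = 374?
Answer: -1497451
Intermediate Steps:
N(B) = 5 + B²
N(-36)*(s - 1525) = (5 + (-36)²)*(374 - 1525) = (5 + 1296)*(-1151) = 1301*(-1151) = -1497451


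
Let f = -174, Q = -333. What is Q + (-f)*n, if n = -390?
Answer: -68193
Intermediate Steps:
Q + (-f)*n = -333 - 1*(-174)*(-390) = -333 + 174*(-390) = -333 - 67860 = -68193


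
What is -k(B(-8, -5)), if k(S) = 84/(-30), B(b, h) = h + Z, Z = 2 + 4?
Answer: 14/5 ≈ 2.8000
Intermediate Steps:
Z = 6
B(b, h) = 6 + h (B(b, h) = h + 6 = 6 + h)
k(S) = -14/5 (k(S) = 84*(-1/30) = -14/5)
-k(B(-8, -5)) = -1*(-14/5) = 14/5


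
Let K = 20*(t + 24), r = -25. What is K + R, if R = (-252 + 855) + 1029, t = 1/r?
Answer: 10556/5 ≈ 2111.2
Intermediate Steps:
t = -1/25 (t = 1/(-25) = -1/25 ≈ -0.040000)
K = 2396/5 (K = 20*(-1/25 + 24) = 20*(599/25) = 2396/5 ≈ 479.20)
R = 1632 (R = 603 + 1029 = 1632)
K + R = 2396/5 + 1632 = 10556/5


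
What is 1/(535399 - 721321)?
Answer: -1/185922 ≈ -5.3786e-6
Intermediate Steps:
1/(535399 - 721321) = 1/(-185922) = -1/185922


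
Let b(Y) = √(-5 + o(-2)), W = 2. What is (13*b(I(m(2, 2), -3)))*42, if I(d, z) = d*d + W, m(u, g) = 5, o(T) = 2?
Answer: 546*I*√3 ≈ 945.7*I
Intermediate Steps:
I(d, z) = 2 + d² (I(d, z) = d*d + 2 = d² + 2 = 2 + d²)
b(Y) = I*√3 (b(Y) = √(-5 + 2) = √(-3) = I*√3)
(13*b(I(m(2, 2), -3)))*42 = (13*(I*√3))*42 = (13*I*√3)*42 = 546*I*√3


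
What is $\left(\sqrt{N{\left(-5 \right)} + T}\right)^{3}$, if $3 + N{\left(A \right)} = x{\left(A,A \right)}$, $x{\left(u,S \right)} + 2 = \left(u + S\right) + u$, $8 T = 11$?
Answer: $- \frac{149 i \sqrt{298}}{32} \approx - 80.379 i$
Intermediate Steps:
$T = \frac{11}{8}$ ($T = \frac{1}{8} \cdot 11 = \frac{11}{8} \approx 1.375$)
$x{\left(u,S \right)} = -2 + S + 2 u$ ($x{\left(u,S \right)} = -2 + \left(\left(u + S\right) + u\right) = -2 + \left(\left(S + u\right) + u\right) = -2 + \left(S + 2 u\right) = -2 + S + 2 u$)
$N{\left(A \right)} = -5 + 3 A$ ($N{\left(A \right)} = -3 + \left(-2 + A + 2 A\right) = -3 + \left(-2 + 3 A\right) = -5 + 3 A$)
$\left(\sqrt{N{\left(-5 \right)} + T}\right)^{3} = \left(\sqrt{\left(-5 + 3 \left(-5\right)\right) + \frac{11}{8}}\right)^{3} = \left(\sqrt{\left(-5 - 15\right) + \frac{11}{8}}\right)^{3} = \left(\sqrt{-20 + \frac{11}{8}}\right)^{3} = \left(\sqrt{- \frac{149}{8}}\right)^{3} = \left(\frac{i \sqrt{298}}{4}\right)^{3} = - \frac{149 i \sqrt{298}}{32}$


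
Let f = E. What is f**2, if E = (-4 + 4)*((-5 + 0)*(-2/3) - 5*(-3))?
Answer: 0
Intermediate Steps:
E = 0 (E = 0*(-(-10)/3 + 15) = 0*(-5*(-2/3) + 15) = 0*(10/3 + 15) = 0*(55/3) = 0)
f = 0
f**2 = 0**2 = 0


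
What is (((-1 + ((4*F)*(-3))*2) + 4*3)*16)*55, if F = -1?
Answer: 30800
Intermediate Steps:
(((-1 + ((4*F)*(-3))*2) + 4*3)*16)*55 = (((-1 + ((4*(-1))*(-3))*2) + 4*3)*16)*55 = (((-1 - 4*(-3)*2) + 12)*16)*55 = (((-1 + 12*2) + 12)*16)*55 = (((-1 + 24) + 12)*16)*55 = ((23 + 12)*16)*55 = (35*16)*55 = 560*55 = 30800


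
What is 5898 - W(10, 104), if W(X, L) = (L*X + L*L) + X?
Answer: -5968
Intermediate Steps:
W(X, L) = X + L² + L*X (W(X, L) = (L*X + L²) + X = (L² + L*X) + X = X + L² + L*X)
5898 - W(10, 104) = 5898 - (10 + 104² + 104*10) = 5898 - (10 + 10816 + 1040) = 5898 - 1*11866 = 5898 - 11866 = -5968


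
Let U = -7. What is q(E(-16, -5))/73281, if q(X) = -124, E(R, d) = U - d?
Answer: -124/73281 ≈ -0.0016921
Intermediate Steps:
E(R, d) = -7 - d
q(E(-16, -5))/73281 = -124/73281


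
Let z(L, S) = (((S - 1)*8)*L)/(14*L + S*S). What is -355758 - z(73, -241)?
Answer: -1911474886/5373 ≈ -3.5576e+5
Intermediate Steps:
z(L, S) = L*(-8 + 8*S)/(S**2 + 14*L) (z(L, S) = (((-1 + S)*8)*L)/(14*L + S**2) = ((-8 + 8*S)*L)/(S**2 + 14*L) = (L*(-8 + 8*S))/(S**2 + 14*L) = L*(-8 + 8*S)/(S**2 + 14*L))
-355758 - z(73, -241) = -355758 - 8*73*(-1 - 241)/((-241)**2 + 14*73) = -355758 - 8*73*(-242)/(58081 + 1022) = -355758 - 8*73*(-242)/59103 = -355758 - 1*(-12848/5373) = -355758 + 12848/5373 = -1911474886/5373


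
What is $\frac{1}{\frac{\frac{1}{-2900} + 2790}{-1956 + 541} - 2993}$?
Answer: $- \frac{4103500}{12289866499} \approx -0.00033389$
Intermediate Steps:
$\frac{1}{\frac{\frac{1}{-2900} + 2790}{-1956 + 541} - 2993} = \frac{1}{\frac{- \frac{1}{2900} + 2790}{-1415} - 2993} = \frac{1}{\frac{8090999}{2900} \left(- \frac{1}{1415}\right) - 2993} = \frac{1}{- \frac{8090999}{4103500} - 2993} = \frac{1}{- \frac{12289866499}{4103500}} = - \frac{4103500}{12289866499}$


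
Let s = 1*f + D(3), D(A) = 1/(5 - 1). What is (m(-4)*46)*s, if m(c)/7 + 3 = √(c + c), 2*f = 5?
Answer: -5313/2 + 1771*I*√2 ≈ -2656.5 + 2504.6*I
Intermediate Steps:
f = 5/2 (f = (½)*5 = 5/2 ≈ 2.5000)
D(A) = ¼ (D(A) = 1/4 = ¼)
m(c) = -21 + 7*√2*√c (m(c) = -21 + 7*√(c + c) = -21 + 7*√(2*c) = -21 + 7*(√2*√c) = -21 + 7*√2*√c)
s = 11/4 (s = 1*(5/2) + ¼ = 5/2 + ¼ = 11/4 ≈ 2.7500)
(m(-4)*46)*s = ((-21 + 7*√2*√(-4))*46)*(11/4) = ((-21 + 7*√2*(2*I))*46)*(11/4) = ((-21 + 14*I*√2)*46)*(11/4) = (-966 + 644*I*√2)*(11/4) = -5313/2 + 1771*I*√2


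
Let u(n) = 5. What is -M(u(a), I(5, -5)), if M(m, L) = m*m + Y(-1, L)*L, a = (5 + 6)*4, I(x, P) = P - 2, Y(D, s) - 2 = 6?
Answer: 31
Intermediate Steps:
Y(D, s) = 8 (Y(D, s) = 2 + 6 = 8)
I(x, P) = -2 + P
a = 44 (a = 11*4 = 44)
M(m, L) = m**2 + 8*L (M(m, L) = m*m + 8*L = m**2 + 8*L)
-M(u(a), I(5, -5)) = -(5**2 + 8*(-2 - 5)) = -(25 + 8*(-7)) = -(25 - 56) = -1*(-31) = 31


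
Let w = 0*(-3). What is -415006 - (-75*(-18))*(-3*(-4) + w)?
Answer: -431206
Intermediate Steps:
w = 0
-415006 - (-75*(-18))*(-3*(-4) + w) = -415006 - (-75*(-18))*(-3*(-4) + 0) = -415006 - 1350*(12 + 0) = -415006 - 1350*12 = -415006 - 1*16200 = -415006 - 16200 = -431206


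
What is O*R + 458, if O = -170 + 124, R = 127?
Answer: -5384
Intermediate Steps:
O = -46
O*R + 458 = -46*127 + 458 = -5842 + 458 = -5384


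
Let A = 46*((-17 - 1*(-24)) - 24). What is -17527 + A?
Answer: -18309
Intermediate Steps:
A = -782 (A = 46*((-17 + 24) - 24) = 46*(7 - 24) = 46*(-17) = -782)
-17527 + A = -17527 - 782 = -18309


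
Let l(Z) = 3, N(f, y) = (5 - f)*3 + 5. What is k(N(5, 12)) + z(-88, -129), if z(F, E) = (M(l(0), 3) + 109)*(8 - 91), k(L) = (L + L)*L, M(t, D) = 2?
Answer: -9163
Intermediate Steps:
N(f, y) = 20 - 3*f (N(f, y) = (15 - 3*f) + 5 = 20 - 3*f)
k(L) = 2*L² (k(L) = (2*L)*L = 2*L²)
z(F, E) = -9213 (z(F, E) = (2 + 109)*(8 - 91) = 111*(-83) = -9213)
k(N(5, 12)) + z(-88, -129) = 2*(20 - 3*5)² - 9213 = 2*(20 - 15)² - 9213 = 2*5² - 9213 = 2*25 - 9213 = 50 - 9213 = -9163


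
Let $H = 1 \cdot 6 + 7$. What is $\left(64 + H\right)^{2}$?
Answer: $5929$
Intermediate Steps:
$H = 13$ ($H = 6 + 7 = 13$)
$\left(64 + H\right)^{2} = \left(64 + 13\right)^{2} = 77^{2} = 5929$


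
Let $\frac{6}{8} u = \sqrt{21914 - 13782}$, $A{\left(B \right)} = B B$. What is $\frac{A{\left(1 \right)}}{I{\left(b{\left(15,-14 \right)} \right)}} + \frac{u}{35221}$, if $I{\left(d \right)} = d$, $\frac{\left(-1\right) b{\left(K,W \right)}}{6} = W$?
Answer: $\frac{1}{84} + \frac{8 \sqrt{2033}}{105663} \approx 0.015319$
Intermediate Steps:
$A{\left(B \right)} = B^{2}$
$b{\left(K,W \right)} = - 6 W$
$u = \frac{8 \sqrt{2033}}{3}$ ($u = \frac{4 \sqrt{21914 - 13782}}{3} = \frac{4 \sqrt{8132}}{3} = \frac{4 \cdot 2 \sqrt{2033}}{3} = \frac{8 \sqrt{2033}}{3} \approx 120.24$)
$\frac{A{\left(1 \right)}}{I{\left(b{\left(15,-14 \right)} \right)}} + \frac{u}{35221} = \frac{1^{2}}{\left(-6\right) \left(-14\right)} + \frac{\frac{8}{3} \sqrt{2033}}{35221} = 1 \cdot \frac{1}{84} + \frac{8 \sqrt{2033}}{3} \cdot \frac{1}{35221} = 1 \cdot \frac{1}{84} + \frac{8 \sqrt{2033}}{105663} = \frac{1}{84} + \frac{8 \sqrt{2033}}{105663}$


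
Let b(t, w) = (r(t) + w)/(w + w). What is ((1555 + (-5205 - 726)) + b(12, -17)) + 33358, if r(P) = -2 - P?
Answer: 985419/34 ≈ 28983.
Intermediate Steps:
b(t, w) = (-2 + w - t)/(2*w) (b(t, w) = ((-2 - t) + w)/(w + w) = (-2 + w - t)/((2*w)) = (-2 + w - t)*(1/(2*w)) = (-2 + w - t)/(2*w))
((1555 + (-5205 - 726)) + b(12, -17)) + 33358 = ((1555 + (-5205 - 726)) + (1/2)*(-2 - 17 - 1*12)/(-17)) + 33358 = ((1555 - 5931) + (1/2)*(-1/17)*(-2 - 17 - 12)) + 33358 = (-4376 + (1/2)*(-1/17)*(-31)) + 33358 = (-4376 + 31/34) + 33358 = -148753/34 + 33358 = 985419/34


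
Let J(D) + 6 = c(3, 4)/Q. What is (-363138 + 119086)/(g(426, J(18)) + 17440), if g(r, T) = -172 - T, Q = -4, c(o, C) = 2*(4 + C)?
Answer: -122026/8639 ≈ -14.125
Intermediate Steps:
c(o, C) = 8 + 2*C
J(D) = -10 (J(D) = -6 + (8 + 2*4)/(-4) = -6 + (8 + 8)*(-¼) = -6 + 16*(-¼) = -6 - 4 = -10)
(-363138 + 119086)/(g(426, J(18)) + 17440) = (-363138 + 119086)/((-172 - 1*(-10)) + 17440) = -244052/((-172 + 10) + 17440) = -244052/(-162 + 17440) = -244052/17278 = -244052*1/17278 = -122026/8639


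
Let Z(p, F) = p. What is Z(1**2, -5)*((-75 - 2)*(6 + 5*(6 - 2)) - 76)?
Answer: -2078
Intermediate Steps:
Z(1**2, -5)*((-75 - 2)*(6 + 5*(6 - 2)) - 76) = 1**2*((-75 - 2)*(6 + 5*(6 - 2)) - 76) = 1*(-77*(6 + 5*4) - 76) = 1*(-77*(6 + 20) - 76) = 1*(-77*26 - 76) = 1*(-2002 - 76) = 1*(-2078) = -2078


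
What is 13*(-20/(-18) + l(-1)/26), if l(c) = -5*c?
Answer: 305/18 ≈ 16.944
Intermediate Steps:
13*(-20/(-18) + l(-1)/26) = 13*(-20/(-18) - 5*(-1)/26) = 13*(-20*(-1/18) + 5*(1/26)) = 13*(10/9 + 5/26) = 13*(305/234) = 305/18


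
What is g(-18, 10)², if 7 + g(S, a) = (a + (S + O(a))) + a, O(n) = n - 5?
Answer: 0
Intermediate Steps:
O(n) = -5 + n
g(S, a) = -12 + S + 3*a (g(S, a) = -7 + ((a + (S + (-5 + a))) + a) = -7 + ((a + (-5 + S + a)) + a) = -7 + ((-5 + S + 2*a) + a) = -7 + (-5 + S + 3*a) = -12 + S + 3*a)
g(-18, 10)² = (-12 - 18 + 3*10)² = (-12 - 18 + 30)² = 0² = 0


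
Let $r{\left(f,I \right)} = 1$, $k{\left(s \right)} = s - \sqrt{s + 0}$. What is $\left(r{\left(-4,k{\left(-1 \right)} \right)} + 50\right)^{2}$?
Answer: $2601$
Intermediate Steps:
$k{\left(s \right)} = s - \sqrt{s}$
$\left(r{\left(-4,k{\left(-1 \right)} \right)} + 50\right)^{2} = \left(1 + 50\right)^{2} = 51^{2} = 2601$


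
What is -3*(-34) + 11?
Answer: 113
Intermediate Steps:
-3*(-34) + 11 = 102 + 11 = 113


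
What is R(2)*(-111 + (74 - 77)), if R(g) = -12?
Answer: 1368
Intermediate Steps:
R(2)*(-111 + (74 - 77)) = -12*(-111 + (74 - 77)) = -12*(-111 - 3) = -12*(-114) = 1368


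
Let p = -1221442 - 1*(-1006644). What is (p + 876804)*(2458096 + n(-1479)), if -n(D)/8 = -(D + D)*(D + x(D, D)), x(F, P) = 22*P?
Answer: 534527730826304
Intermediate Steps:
n(D) = 368*D**2 (n(D) = -(-8)*(D + D)*(D + 22*D) = -(-8)*(2*D)*(23*D) = -(-8)*46*D**2 = -(-368)*D**2 = 368*D**2)
p = -214798 (p = -1221442 + 1006644 = -214798)
(p + 876804)*(2458096 + n(-1479)) = (-214798 + 876804)*(2458096 + 368*(-1479)**2) = 662006*(2458096 + 368*2187441) = 662006*(2458096 + 804978288) = 662006*807436384 = 534527730826304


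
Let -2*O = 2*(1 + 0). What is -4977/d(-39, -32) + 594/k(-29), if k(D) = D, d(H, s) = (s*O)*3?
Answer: -67119/928 ≈ -72.327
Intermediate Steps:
O = -1 (O = -(1 + 0) = -1 ≈ -1.0000)
d(H, s) = -3*s (d(H, s) = (s*(-1))*3 = -s*3 = -3*s)
-4977/d(-39, -32) + 594/k(-29) = -4977/((-3*(-32))) + 594/(-29) = -4977/96 + 594*(-1/29) = -4977*1/96 - 594/29 = -1659/32 - 594/29 = -67119/928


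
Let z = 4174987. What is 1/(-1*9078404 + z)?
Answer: -1/4903417 ≈ -2.0394e-7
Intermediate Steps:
1/(-1*9078404 + z) = 1/(-1*9078404 + 4174987) = 1/(-9078404 + 4174987) = 1/(-4903417) = -1/4903417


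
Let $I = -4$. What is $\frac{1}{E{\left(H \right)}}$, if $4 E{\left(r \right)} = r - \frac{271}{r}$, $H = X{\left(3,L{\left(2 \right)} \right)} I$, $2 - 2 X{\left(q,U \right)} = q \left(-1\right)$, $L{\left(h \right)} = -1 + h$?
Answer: $\frac{40}{171} \approx 0.23392$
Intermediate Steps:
$X{\left(q,U \right)} = 1 + \frac{q}{2}$ ($X{\left(q,U \right)} = 1 - \frac{q \left(-1\right)}{2} = 1 - \frac{\left(-1\right) q}{2} = 1 + \frac{q}{2}$)
$H = -10$ ($H = \left(1 + \frac{1}{2} \cdot 3\right) \left(-4\right) = \left(1 + \frac{3}{2}\right) \left(-4\right) = \frac{5}{2} \left(-4\right) = -10$)
$E{\left(r \right)} = - \frac{271}{4 r} + \frac{r}{4}$ ($E{\left(r \right)} = \frac{r - \frac{271}{r}}{4} = - \frac{271}{4 r} + \frac{r}{4}$)
$\frac{1}{E{\left(H \right)}} = \frac{1}{\frac{1}{4} \frac{1}{-10} \left(-271 + \left(-10\right)^{2}\right)} = \frac{1}{\frac{1}{4} \left(- \frac{1}{10}\right) \left(-271 + 100\right)} = \frac{1}{\frac{1}{4} \left(- \frac{1}{10}\right) \left(-171\right)} = \frac{1}{\frac{171}{40}} = \frac{40}{171}$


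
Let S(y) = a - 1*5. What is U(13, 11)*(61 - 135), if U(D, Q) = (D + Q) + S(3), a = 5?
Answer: -1776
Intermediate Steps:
S(y) = 0 (S(y) = 5 - 1*5 = 5 - 5 = 0)
U(D, Q) = D + Q (U(D, Q) = (D + Q) + 0 = D + Q)
U(13, 11)*(61 - 135) = (13 + 11)*(61 - 135) = 24*(-74) = -1776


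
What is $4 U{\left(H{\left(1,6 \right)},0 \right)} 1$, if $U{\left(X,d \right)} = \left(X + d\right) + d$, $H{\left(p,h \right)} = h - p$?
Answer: $20$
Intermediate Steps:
$U{\left(X,d \right)} = X + 2 d$
$4 U{\left(H{\left(1,6 \right)},0 \right)} 1 = 4 \left(\left(6 - 1\right) + 2 \cdot 0\right) 1 = 4 \left(\left(6 - 1\right) + 0\right) 1 = 4 \left(5 + 0\right) 1 = 4 \cdot 5 \cdot 1 = 20 \cdot 1 = 20$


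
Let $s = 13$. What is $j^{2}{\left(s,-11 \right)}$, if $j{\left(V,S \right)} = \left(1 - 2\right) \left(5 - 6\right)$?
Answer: $1$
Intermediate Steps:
$j{\left(V,S \right)} = 1$ ($j{\left(V,S \right)} = \left(-1\right) \left(-1\right) = 1$)
$j^{2}{\left(s,-11 \right)} = 1^{2} = 1$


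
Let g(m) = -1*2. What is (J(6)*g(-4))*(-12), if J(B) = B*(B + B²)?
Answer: 6048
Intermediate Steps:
g(m) = -2
(J(6)*g(-4))*(-12) = ((6²*(1 + 6))*(-2))*(-12) = ((36*7)*(-2))*(-12) = (252*(-2))*(-12) = -504*(-12) = 6048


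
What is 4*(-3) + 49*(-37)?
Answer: -1825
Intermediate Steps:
4*(-3) + 49*(-37) = -12 - 1813 = -1825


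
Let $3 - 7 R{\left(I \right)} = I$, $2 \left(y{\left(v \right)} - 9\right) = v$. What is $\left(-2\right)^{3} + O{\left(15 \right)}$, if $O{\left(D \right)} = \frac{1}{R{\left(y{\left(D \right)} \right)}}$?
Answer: $- \frac{230}{27} \approx -8.5185$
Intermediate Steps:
$y{\left(v \right)} = 9 + \frac{v}{2}$
$R{\left(I \right)} = \frac{3}{7} - \frac{I}{7}$
$O{\left(D \right)} = \frac{1}{- \frac{6}{7} - \frac{D}{14}}$ ($O{\left(D \right)} = \frac{1}{\frac{3}{7} - \frac{9 + \frac{D}{2}}{7}} = \frac{1}{\frac{3}{7} - \left(\frac{9}{7} + \frac{D}{14}\right)} = \frac{1}{- \frac{6}{7} - \frac{D}{14}}$)
$\left(-2\right)^{3} + O{\left(15 \right)} = \left(-2\right)^{3} - \frac{14}{12 + 15} = -8 - \frac{14}{27} = - \frac{230}{27}$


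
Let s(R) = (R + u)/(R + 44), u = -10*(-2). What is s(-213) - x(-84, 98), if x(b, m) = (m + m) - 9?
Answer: -31410/169 ≈ -185.86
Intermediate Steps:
u = 20
x(b, m) = -9 + 2*m (x(b, m) = 2*m - 9 = -9 + 2*m)
s(R) = (20 + R)/(44 + R) (s(R) = (R + 20)/(R + 44) = (20 + R)/(44 + R))
s(-213) - x(-84, 98) = (20 - 213)/(44 - 213) - (-9 + 2*98) = -193/(-169) - (-9 + 196) = -1/169*(-193) - 1*187 = 193/169 - 187 = -31410/169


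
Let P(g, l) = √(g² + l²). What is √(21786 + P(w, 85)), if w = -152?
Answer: √(21786 + √30329) ≈ 148.19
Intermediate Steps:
√(21786 + P(w, 85)) = √(21786 + √((-152)² + 85²)) = √(21786 + √(23104 + 7225)) = √(21786 + √30329)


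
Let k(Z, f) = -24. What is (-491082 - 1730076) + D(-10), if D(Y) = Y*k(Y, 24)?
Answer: -2220918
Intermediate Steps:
D(Y) = -24*Y (D(Y) = Y*(-24) = -24*Y)
(-491082 - 1730076) + D(-10) = (-491082 - 1730076) - 24*(-10) = -2221158 + 240 = -2220918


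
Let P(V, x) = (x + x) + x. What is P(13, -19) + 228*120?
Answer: 27303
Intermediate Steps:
P(V, x) = 3*x (P(V, x) = 2*x + x = 3*x)
P(13, -19) + 228*120 = 3*(-19) + 228*120 = -57 + 27360 = 27303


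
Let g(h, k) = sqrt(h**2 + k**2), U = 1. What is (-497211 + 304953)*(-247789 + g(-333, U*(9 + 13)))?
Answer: 47639417562 - 192258*sqrt(111373) ≈ 4.7575e+10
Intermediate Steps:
(-497211 + 304953)*(-247789 + g(-333, U*(9 + 13))) = (-497211 + 304953)*(-247789 + sqrt((-333)**2 + (1*(9 + 13))**2)) = -192258*(-247789 + sqrt(110889 + (1*22)**2)) = -192258*(-247789 + sqrt(110889 + 22**2)) = -192258*(-247789 + sqrt(110889 + 484)) = -192258*(-247789 + sqrt(111373)) = 47639417562 - 192258*sqrt(111373)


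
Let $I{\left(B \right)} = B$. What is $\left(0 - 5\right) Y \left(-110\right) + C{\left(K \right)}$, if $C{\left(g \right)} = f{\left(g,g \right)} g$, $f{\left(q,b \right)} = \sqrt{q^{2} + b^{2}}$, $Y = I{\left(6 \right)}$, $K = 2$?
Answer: $3300 + 4 \sqrt{2} \approx 3305.7$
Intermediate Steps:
$Y = 6$
$f{\left(q,b \right)} = \sqrt{b^{2} + q^{2}}$
$C{\left(g \right)} = g \sqrt{2} \sqrt{g^{2}}$ ($C{\left(g \right)} = \sqrt{g^{2} + g^{2}} g = \sqrt{2 g^{2}} g = \sqrt{2} \sqrt{g^{2}} g = g \sqrt{2} \sqrt{g^{2}}$)
$\left(0 - 5\right) Y \left(-110\right) + C{\left(K \right)} = \left(0 - 5\right) 6 \left(-110\right) + 2 \sqrt{2} \sqrt{2^{2}} = \left(-5\right) 6 \left(-110\right) + 2 \sqrt{2} \sqrt{4} = \left(-30\right) \left(-110\right) + 2 \sqrt{2} \cdot 2 = 3300 + 4 \sqrt{2}$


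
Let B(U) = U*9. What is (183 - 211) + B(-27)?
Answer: -271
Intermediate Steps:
B(U) = 9*U
(183 - 211) + B(-27) = (183 - 211) + 9*(-27) = -28 - 243 = -271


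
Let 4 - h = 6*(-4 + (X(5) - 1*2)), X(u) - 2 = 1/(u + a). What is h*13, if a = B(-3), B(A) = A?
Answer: 325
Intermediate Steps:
a = -3
X(u) = 2 + 1/(-3 + u) (X(u) = 2 + 1/(u - 3) = 2 + 1/(-3 + u))
h = 25 (h = 4 - 6*(-4 + ((-5 + 2*5)/(-3 + 5) - 1*2)) = 4 - 6*(-4 + ((-5 + 10)/2 - 2)) = 4 - 6*(-4 + ((1/2)*5 - 2)) = 4 - 6*(-4 + (5/2 - 2)) = 4 - 6*(-4 + 1/2) = 4 - 6*(-7)/2 = 4 - 1*(-21) = 4 + 21 = 25)
h*13 = 25*13 = 325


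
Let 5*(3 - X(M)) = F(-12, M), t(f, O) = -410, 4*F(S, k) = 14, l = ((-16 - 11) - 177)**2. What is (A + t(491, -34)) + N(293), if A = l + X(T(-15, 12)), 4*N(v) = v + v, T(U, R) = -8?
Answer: 206774/5 ≈ 41355.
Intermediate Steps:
l = 41616 (l = (-27 - 177)**2 = (-204)**2 = 41616)
F(S, k) = 7/2 (F(S, k) = (1/4)*14 = 7/2)
X(M) = 23/10 (X(M) = 3 - 1/5*7/2 = 3 - 7/10 = 23/10)
N(v) = v/2 (N(v) = (v + v)/4 = (2*v)/4 = v/2)
A = 416183/10 (A = 41616 + 23/10 = 416183/10 ≈ 41618.)
(A + t(491, -34)) + N(293) = (416183/10 - 410) + (1/2)*293 = 412083/10 + 293/2 = 206774/5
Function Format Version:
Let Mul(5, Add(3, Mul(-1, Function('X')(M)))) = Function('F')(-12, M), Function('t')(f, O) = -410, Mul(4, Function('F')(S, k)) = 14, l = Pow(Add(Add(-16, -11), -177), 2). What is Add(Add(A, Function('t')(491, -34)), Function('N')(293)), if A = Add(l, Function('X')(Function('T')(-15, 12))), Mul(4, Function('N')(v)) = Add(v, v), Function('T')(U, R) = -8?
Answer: Rational(206774, 5) ≈ 41355.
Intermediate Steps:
l = 41616 (l = Pow(Add(-27, -177), 2) = Pow(-204, 2) = 41616)
Function('F')(S, k) = Rational(7, 2) (Function('F')(S, k) = Mul(Rational(1, 4), 14) = Rational(7, 2))
Function('X')(M) = Rational(23, 10) (Function('X')(M) = Add(3, Mul(Rational(-1, 5), Rational(7, 2))) = Add(3, Rational(-7, 10)) = Rational(23, 10))
Function('N')(v) = Mul(Rational(1, 2), v) (Function('N')(v) = Mul(Rational(1, 4), Add(v, v)) = Mul(Rational(1, 4), Mul(2, v)) = Mul(Rational(1, 2), v))
A = Rational(416183, 10) (A = Add(41616, Rational(23, 10)) = Rational(416183, 10) ≈ 41618.)
Add(Add(A, Function('t')(491, -34)), Function('N')(293)) = Add(Add(Rational(416183, 10), -410), Mul(Rational(1, 2), 293)) = Add(Rational(412083, 10), Rational(293, 2)) = Rational(206774, 5)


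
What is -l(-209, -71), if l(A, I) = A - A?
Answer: 0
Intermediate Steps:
l(A, I) = 0
-l(-209, -71) = -1*0 = 0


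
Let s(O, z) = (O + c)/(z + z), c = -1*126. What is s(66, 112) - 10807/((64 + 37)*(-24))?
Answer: 88/21 ≈ 4.1905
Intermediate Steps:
c = -126
s(O, z) = (-126 + O)/(2*z) (s(O, z) = (O - 126)/(z + z) = (-126 + O)/((2*z)) = (-126 + O)*(1/(2*z)) = (-126 + O)/(2*z))
s(66, 112) - 10807/((64 + 37)*(-24)) = (½)*(-126 + 66)/112 - 10807/((64 + 37)*(-24)) = (½)*(1/112)*(-60) - 10807/(101*(-24)) = -15/56 - 10807/(-2424) = -15/56 - 10807*(-1)/2424 = -15/56 - 1*(-107/24) = -15/56 + 107/24 = 88/21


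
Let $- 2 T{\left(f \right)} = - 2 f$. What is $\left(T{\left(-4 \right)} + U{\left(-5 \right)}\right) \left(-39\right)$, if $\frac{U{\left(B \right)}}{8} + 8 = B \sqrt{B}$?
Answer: $2652 + 1560 i \sqrt{5} \approx 2652.0 + 3488.3 i$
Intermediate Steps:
$T{\left(f \right)} = f$ ($T{\left(f \right)} = - \frac{\left(-2\right) f}{2} = f$)
$U{\left(B \right)} = -64 + 8 B^{\frac{3}{2}}$ ($U{\left(B \right)} = -64 + 8 B \sqrt{B} = -64 + 8 B^{\frac{3}{2}}$)
$\left(T{\left(-4 \right)} + U{\left(-5 \right)}\right) \left(-39\right) = \left(-4 - \left(64 - 8 \left(-5\right)^{\frac{3}{2}}\right)\right) \left(-39\right) = \left(-4 - \left(64 - 8 \left(- 5 i \sqrt{5}\right)\right)\right) \left(-39\right) = \left(-4 - \left(64 + 40 i \sqrt{5}\right)\right) \left(-39\right) = \left(-68 - 40 i \sqrt{5}\right) \left(-39\right) = 2652 + 1560 i \sqrt{5}$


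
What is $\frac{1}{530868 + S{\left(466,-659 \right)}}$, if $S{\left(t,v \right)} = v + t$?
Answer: $\frac{1}{530675} \approx 1.8844 \cdot 10^{-6}$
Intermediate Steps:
$S{\left(t,v \right)} = t + v$
$\frac{1}{530868 + S{\left(466,-659 \right)}} = \frac{1}{530868 + \left(466 - 659\right)} = \frac{1}{530868 - 193} = \frac{1}{530675}$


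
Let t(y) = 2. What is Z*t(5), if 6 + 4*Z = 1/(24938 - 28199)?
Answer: -19567/6522 ≈ -3.0002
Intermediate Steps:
Z = -19567/13044 (Z = -3/2 + 1/(4*(24938 - 28199)) = -3/2 + (¼)/(-3261) = -3/2 + (¼)*(-1/3261) = -3/2 - 1/13044 = -19567/13044 ≈ -1.5001)
Z*t(5) = -19567/13044*2 = -19567/6522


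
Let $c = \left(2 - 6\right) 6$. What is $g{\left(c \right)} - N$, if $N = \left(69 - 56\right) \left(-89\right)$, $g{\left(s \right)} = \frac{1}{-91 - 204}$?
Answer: $\frac{341314}{295} \approx 1157.0$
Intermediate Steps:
$c = -24$ ($c = \left(-4\right) 6 = -24$)
$g{\left(s \right)} = - \frac{1}{295}$ ($g{\left(s \right)} = \frac{1}{-295} = - \frac{1}{295}$)
$N = -1157$ ($N = 13 \left(-89\right) = -1157$)
$g{\left(c \right)} - N = - \frac{1}{295} - -1157 = - \frac{1}{295} + 1157 = \frac{341314}{295}$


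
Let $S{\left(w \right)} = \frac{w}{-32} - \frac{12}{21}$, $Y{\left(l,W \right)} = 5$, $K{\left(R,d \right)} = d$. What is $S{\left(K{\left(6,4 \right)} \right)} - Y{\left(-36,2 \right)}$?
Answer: $- \frac{319}{56} \approx -5.6964$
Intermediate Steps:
$S{\left(w \right)} = - \frac{4}{7} - \frac{w}{32}$ ($S{\left(w \right)} = w \left(- \frac{1}{32}\right) - \frac{4}{7} = - \frac{w}{32} - \frac{4}{7} = - \frac{4}{7} - \frac{w}{32}$)
$S{\left(K{\left(6,4 \right)} \right)} - Y{\left(-36,2 \right)} = \left(- \frac{4}{7} - \frac{1}{8}\right) - 5 = - \frac{39}{56} - 5 = - \frac{319}{56}$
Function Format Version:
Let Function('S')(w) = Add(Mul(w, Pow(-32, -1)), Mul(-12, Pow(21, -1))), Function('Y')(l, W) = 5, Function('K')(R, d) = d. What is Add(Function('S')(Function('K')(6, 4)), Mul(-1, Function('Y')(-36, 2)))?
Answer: Rational(-319, 56) ≈ -5.6964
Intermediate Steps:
Function('S')(w) = Add(Rational(-4, 7), Mul(Rational(-1, 32), w)) (Function('S')(w) = Add(Mul(w, Rational(-1, 32)), Mul(-12, Rational(1, 21))) = Add(Mul(Rational(-1, 32), w), Rational(-4, 7)) = Add(Rational(-4, 7), Mul(Rational(-1, 32), w)))
Add(Function('S')(Function('K')(6, 4)), Mul(-1, Function('Y')(-36, 2))) = Add(Add(Rational(-4, 7), Mul(Rational(-1, 32), 4)), Mul(-1, 5)) = Add(Add(Rational(-4, 7), Rational(-1, 8)), -5) = Add(Rational(-39, 56), -5) = Rational(-319, 56)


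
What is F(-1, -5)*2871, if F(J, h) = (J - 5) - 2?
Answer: -22968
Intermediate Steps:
F(J, h) = -7 + J (F(J, h) = (-5 + J) - 2 = -7 + J)
F(-1, -5)*2871 = (-7 - 1)*2871 = -8*2871 = -22968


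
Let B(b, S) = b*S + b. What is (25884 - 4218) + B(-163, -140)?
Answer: 44323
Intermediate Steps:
B(b, S) = b + S*b (B(b, S) = S*b + b = b + S*b)
(25884 - 4218) + B(-163, -140) = (25884 - 4218) - 163*(1 - 140) = 21666 - 163*(-139) = 21666 + 22657 = 44323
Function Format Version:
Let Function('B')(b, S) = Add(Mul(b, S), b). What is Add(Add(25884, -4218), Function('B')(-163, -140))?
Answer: 44323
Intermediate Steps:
Function('B')(b, S) = Add(b, Mul(S, b)) (Function('B')(b, S) = Add(Mul(S, b), b) = Add(b, Mul(S, b)))
Add(Add(25884, -4218), Function('B')(-163, -140)) = Add(Add(25884, -4218), Mul(-163, Add(1, -140))) = Add(21666, Mul(-163, -139)) = Add(21666, 22657) = 44323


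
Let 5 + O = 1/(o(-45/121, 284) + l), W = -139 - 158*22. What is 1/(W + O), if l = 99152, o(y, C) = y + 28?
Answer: -12000735/43442660579 ≈ -0.00027624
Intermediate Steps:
W = -3615 (W = -139 - 3476 = -3615)
o(y, C) = 28 + y
O = -60003554/12000735 (O = -5 + 1/((28 - 45/121) + 99152) = -5 + 1/(3343/121 + 99152) = -5 + 1/(12000735/121) = -5 + 121/12000735 = -60003554/12000735 ≈ -5.0000)
1/(W + O) = 1/(-3615 - 60003554/12000735) = 1/(-43442660579/12000735) = -12000735/43442660579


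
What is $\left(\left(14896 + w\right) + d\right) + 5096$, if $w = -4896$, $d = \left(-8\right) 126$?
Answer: $14088$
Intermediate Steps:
$d = -1008$
$\left(\left(14896 + w\right) + d\right) + 5096 = \left(\left(14896 - 4896\right) - 1008\right) + 5096 = \left(10000 - 1008\right) + 5096 = 8992 + 5096 = 14088$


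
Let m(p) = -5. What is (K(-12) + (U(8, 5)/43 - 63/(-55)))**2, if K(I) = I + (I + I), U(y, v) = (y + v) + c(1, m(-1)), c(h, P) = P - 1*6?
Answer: 6776747041/5593225 ≈ 1211.6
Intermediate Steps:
c(h, P) = -6 + P (c(h, P) = P - 6 = -6 + P)
U(y, v) = -11 + v + y (U(y, v) = (y + v) + (-6 - 5) = (v + y) - 11 = -11 + v + y)
K(I) = 3*I (K(I) = I + 2*I = 3*I)
(K(-12) + (U(8, 5)/43 - 63/(-55)))**2 = (3*(-12) + ((-11 + 5 + 8)/43 - 63/(-55)))**2 = (-36 + (2*(1/43) - 63*(-1/55)))**2 = (-36 + (2/43 + 63/55))**2 = (-36 + 2819/2365)**2 = (-82321/2365)**2 = 6776747041/5593225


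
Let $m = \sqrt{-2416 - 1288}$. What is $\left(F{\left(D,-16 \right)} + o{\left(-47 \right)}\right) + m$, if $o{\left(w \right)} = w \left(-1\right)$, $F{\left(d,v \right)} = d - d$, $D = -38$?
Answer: $47 + 2 i \sqrt{926} \approx 47.0 + 60.86 i$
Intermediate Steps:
$F{\left(d,v \right)} = 0$
$o{\left(w \right)} = - w$
$m = 2 i \sqrt{926}$ ($m = \sqrt{-3704} = 2 i \sqrt{926} \approx 60.86 i$)
$\left(F{\left(D,-16 \right)} + o{\left(-47 \right)}\right) + m = \left(0 - -47\right) + 2 i \sqrt{926} = \left(0 + 47\right) + 2 i \sqrt{926} = 47 + 2 i \sqrt{926}$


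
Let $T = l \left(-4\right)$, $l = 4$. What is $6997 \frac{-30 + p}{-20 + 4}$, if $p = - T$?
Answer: $\frac{48979}{8} \approx 6122.4$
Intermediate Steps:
$T = -16$ ($T = 4 \left(-4\right) = -16$)
$p = 16$ ($p = \left(-1\right) \left(-16\right) = 16$)
$6997 \frac{-30 + p}{-20 + 4} = 6997 \frac{-30 + 16}{-20 + 4} = 6997 \left(- \frac{14}{-16}\right) = 6997 \left(\left(-14\right) \left(- \frac{1}{16}\right)\right) = 6997 \cdot \frac{7}{8} = \frac{48979}{8}$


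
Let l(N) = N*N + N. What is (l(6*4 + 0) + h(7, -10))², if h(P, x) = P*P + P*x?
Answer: 335241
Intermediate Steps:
h(P, x) = P² + P*x
l(N) = N + N² (l(N) = N² + N = N + N²)
(l(6*4 + 0) + h(7, -10))² = ((6*4 + 0)*(1 + (6*4 + 0)) + 7*(7 - 10))² = ((24 + 0)*(1 + (24 + 0)) + 7*(-3))² = (24*(1 + 24) - 21)² = (24*25 - 21)² = (600 - 21)² = 579² = 335241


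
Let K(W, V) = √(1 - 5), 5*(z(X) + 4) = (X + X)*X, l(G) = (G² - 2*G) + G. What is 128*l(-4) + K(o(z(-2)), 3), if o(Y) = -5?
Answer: 2560 + 2*I ≈ 2560.0 + 2.0*I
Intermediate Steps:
l(G) = G² - G
z(X) = -4 + 2*X²/5 (z(X) = -4 + ((X + X)*X)/5 = -4 + ((2*X)*X)/5 = -4 + (2*X²)/5 = -4 + 2*X²/5)
K(W, V) = 2*I (K(W, V) = √(-4) = 2*I)
128*l(-4) + K(o(z(-2)), 3) = 128*(-4*(-1 - 4)) + 2*I = 128*(-4*(-5)) + 2*I = 128*20 + 2*I = 2560 + 2*I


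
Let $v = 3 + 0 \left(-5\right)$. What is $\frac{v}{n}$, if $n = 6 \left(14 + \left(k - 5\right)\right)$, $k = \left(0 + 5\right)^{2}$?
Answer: $\frac{1}{68} \approx 0.014706$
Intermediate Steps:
$v = 3$ ($v = 3 + 0 = 3$)
$k = 25$ ($k = 5^{2} = 25$)
$n = 204$ ($n = 6 \left(14 + \left(25 - 5\right)\right) = 6 \left(14 + 20\right) = 6 \cdot 34 = 204$)
$\frac{v}{n} = \frac{3}{204} = 3 \cdot \frac{1}{204} = \frac{1}{68}$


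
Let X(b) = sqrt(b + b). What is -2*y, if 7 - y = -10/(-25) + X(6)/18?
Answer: -66/5 + 2*sqrt(3)/9 ≈ -12.815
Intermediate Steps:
X(b) = sqrt(2)*sqrt(b) (X(b) = sqrt(2*b) = sqrt(2)*sqrt(b))
y = 33/5 - sqrt(3)/9 (y = 7 - (-10/(-25) + (sqrt(2)*sqrt(6))/18) = 7 - (-10*(-1/25) + (2*sqrt(3))*(1/18)) = 7 - (2/5 + sqrt(3)/9) = 7 + (-2/5 - sqrt(3)/9) = 33/5 - sqrt(3)/9 ≈ 6.4075)
-2*y = -2*(33/5 - sqrt(3)/9) = -66/5 + 2*sqrt(3)/9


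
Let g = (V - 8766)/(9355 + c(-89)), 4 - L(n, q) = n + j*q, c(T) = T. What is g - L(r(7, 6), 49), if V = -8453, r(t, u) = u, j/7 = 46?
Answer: 146200261/9266 ≈ 15778.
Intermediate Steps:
j = 322 (j = 7*46 = 322)
L(n, q) = 4 - n - 322*q (L(n, q) = 4 - (n + 322*q) = 4 + (-n - 322*q) = 4 - n - 322*q)
g = -17219/9266 (g = (-8453 - 8766)/(9355 - 89) = -17219/9266 ≈ -1.8583)
g - L(r(7, 6), 49) = -17219/9266 - (4 - 1*6 - 322*49) = -17219/9266 - (4 - 6 - 15778) = -17219/9266 - 1*(-15780) = -17219/9266 + 15780 = 146200261/9266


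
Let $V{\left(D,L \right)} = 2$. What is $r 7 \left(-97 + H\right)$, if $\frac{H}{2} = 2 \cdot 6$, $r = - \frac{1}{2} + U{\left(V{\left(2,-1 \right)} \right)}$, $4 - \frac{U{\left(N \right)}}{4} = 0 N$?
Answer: $- \frac{15841}{2} \approx -7920.5$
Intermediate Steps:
$U{\left(N \right)} = 16$ ($U{\left(N \right)} = 16 - 4 \cdot 0 N = 16 - 0 = 16 + 0 = 16$)
$r = \frac{31}{2}$ ($r = - \frac{1}{2} + 16 = \frac{31}{2} \approx 15.5$)
$H = 24$ ($H = 2 \cdot 2 \cdot 6 = 2 \cdot 12 = 24$)
$r 7 \left(-97 + H\right) = \frac{31}{2} \cdot 7 \left(-97 + 24\right) = \frac{217}{2} \left(-73\right) = - \frac{15841}{2}$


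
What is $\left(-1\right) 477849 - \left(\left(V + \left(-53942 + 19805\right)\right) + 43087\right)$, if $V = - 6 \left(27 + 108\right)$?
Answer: $-485989$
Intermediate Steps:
$V = -810$ ($V = \left(-6\right) 135 = -810$)
$\left(-1\right) 477849 - \left(\left(V + \left(-53942 + 19805\right)\right) + 43087\right) = \left(-1\right) 477849 - \left(\left(-810 + \left(-53942 + 19805\right)\right) + 43087\right) = -477849 - \left(\left(-810 - 34137\right) + 43087\right) = -477849 - \left(-34947 + 43087\right) = -477849 - 8140 = -485989$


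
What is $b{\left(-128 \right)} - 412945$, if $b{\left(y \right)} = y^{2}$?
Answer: $-396561$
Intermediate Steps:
$b{\left(-128 \right)} - 412945 = \left(-128\right)^{2} - 412945 = 16384 - 412945 = -396561$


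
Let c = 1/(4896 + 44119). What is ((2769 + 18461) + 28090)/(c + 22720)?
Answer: 2417419800/1113620801 ≈ 2.1708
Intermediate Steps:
c = 1/49015 ≈ 2.0402e-5
((2769 + 18461) + 28090)/(c + 22720) = ((2769 + 18461) + 28090)/(1/49015 + 22720) = (21230 + 28090)/(1113620801/49015) = 49320*(49015/1113620801) = 2417419800/1113620801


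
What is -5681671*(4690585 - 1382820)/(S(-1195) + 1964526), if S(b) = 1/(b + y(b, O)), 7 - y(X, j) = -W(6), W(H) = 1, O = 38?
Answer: -22308041748198905/2331892361 ≈ -9.5665e+6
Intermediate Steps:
y(X, j) = 8 (y(X, j) = 7 - (-1) = 7 - 1*(-1) = 7 + 1 = 8)
S(b) = 1/(8 + b) (S(b) = 1/(b + 8) = 1/(8 + b))
-5681671*(4690585 - 1382820)/(S(-1195) + 1964526) = -5681671*(4690585 - 1382820)/(1/(8 - 1195) + 1964526) = -5681671*3307765/(1/(-1187) + 1964526) = -5681671*3307765/(-1/1187 + 1964526) = -5681671/((2331892361/1187)*(1/3307765)) = -5681671/2331892361/3926317055 = -5681671*3926317055/2331892361 = -22308041748198905/2331892361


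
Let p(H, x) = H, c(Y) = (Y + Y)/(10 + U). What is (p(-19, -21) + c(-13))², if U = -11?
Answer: 49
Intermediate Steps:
c(Y) = -2*Y (c(Y) = (Y + Y)/(10 - 11) = (2*Y)/(-1) = (2*Y)*(-1) = -2*Y)
(p(-19, -21) + c(-13))² = (-19 - 2*(-13))² = (-19 + 26)² = 7² = 49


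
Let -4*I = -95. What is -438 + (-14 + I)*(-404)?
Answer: -4377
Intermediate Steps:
I = 95/4 (I = -¼*(-95) = 95/4 ≈ 23.750)
-438 + (-14 + I)*(-404) = -438 + (-14 + 95/4)*(-404) = -438 + (39/4)*(-404) = -438 - 3939 = -4377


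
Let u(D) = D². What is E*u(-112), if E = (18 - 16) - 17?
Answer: -188160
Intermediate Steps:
E = -15 (E = 2 - 17 = -15)
E*u(-112) = -15*(-112)² = -15*12544 = -188160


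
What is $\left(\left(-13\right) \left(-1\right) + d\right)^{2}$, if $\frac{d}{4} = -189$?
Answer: $552049$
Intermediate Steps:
$d = -756$ ($d = 4 \left(-189\right) = -756$)
$\left(\left(-13\right) \left(-1\right) + d\right)^{2} = \left(\left(-13\right) \left(-1\right) - 756\right)^{2} = \left(13 - 756\right)^{2} = \left(-743\right)^{2} = 552049$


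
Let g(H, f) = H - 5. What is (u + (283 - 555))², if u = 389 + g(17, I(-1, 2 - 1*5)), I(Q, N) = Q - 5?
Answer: 16641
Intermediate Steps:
I(Q, N) = -5 + Q
g(H, f) = -5 + H
u = 401 (u = 389 + (-5 + 17) = 389 + 12 = 401)
(u + (283 - 555))² = (401 + (283 - 555))² = (401 - 272)² = 129² = 16641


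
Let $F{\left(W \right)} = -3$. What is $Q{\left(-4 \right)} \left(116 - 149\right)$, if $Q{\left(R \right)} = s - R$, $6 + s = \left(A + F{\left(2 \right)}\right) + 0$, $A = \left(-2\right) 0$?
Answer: $165$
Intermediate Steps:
$A = 0$
$s = -9$ ($s = -6 + \left(\left(0 - 3\right) + 0\right) = -6 + \left(-3 + 0\right) = -6 - 3 = -9$)
$Q{\left(R \right)} = -9 - R$
$Q{\left(-4 \right)} \left(116 - 149\right) = \left(-9 - -4\right) \left(116 - 149\right) = \left(-9 + 4\right) \left(-33\right) = \left(-5\right) \left(-33\right) = 165$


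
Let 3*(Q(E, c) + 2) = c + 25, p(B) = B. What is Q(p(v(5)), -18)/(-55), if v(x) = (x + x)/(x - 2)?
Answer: -1/165 ≈ -0.0060606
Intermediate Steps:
v(x) = 2*x/(-2 + x) (v(x) = (2*x)/(-2 + x) = 2*x/(-2 + x))
Q(E, c) = 19/3 + c/3 (Q(E, c) = -2 + (c + 25)/3 = -2 + (25 + c)/3 = -2 + (25/3 + c/3) = 19/3 + c/3)
Q(p(v(5)), -18)/(-55) = (19/3 + (⅓)*(-18))/(-55) = (19/3 - 6)*(-1/55) = (⅓)*(-1/55) = -1/165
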